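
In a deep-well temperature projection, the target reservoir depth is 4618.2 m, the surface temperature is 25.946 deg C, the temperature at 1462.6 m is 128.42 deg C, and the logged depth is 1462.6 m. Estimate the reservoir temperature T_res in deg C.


Step 1: grad = (T_d1 - T_surf)/d1 * 1000 = (128.42 - 25.946)/1462.6 * 1000 = 70.06290 deg C/km
Step 2: T_res = T_surf + grad*d2/1000 = 25.946 + 70.06290*4618.2/1000 = 349.51 deg C
T_res = 349.51 deg C


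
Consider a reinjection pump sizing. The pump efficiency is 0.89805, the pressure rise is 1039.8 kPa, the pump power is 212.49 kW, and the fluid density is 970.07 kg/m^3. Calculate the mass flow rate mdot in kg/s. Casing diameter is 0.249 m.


mdot = P_pump * rho * eta / dP
mdot = 212.49 * 970.07 * 0.89805 / 1039.8
mdot = 178.03 kg/s


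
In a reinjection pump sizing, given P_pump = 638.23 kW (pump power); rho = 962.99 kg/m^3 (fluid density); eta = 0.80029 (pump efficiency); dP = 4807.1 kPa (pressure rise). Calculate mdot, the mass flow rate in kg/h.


mdot = P_pump * rho * eta / dP
mdot = 638.23 * 962.99 * 0.80029 / 4807.1
mdot = 102.3206 kg/s
Convert: 102.3206 kg/s * 3600.0 = 3.6835e+05 kg/h
mdot = 3.6835e+05 kg/h


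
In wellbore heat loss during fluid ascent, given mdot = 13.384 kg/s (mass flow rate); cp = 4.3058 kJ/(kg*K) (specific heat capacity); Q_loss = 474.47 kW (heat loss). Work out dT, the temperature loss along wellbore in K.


dT = Q_loss / (mdot * cp)
dT = 474.47 / (13.384 * 4.3058)
dT = 8.2332 K


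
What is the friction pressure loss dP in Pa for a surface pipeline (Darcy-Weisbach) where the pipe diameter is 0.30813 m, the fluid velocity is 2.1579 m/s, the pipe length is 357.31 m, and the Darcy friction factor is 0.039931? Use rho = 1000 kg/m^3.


dP = f * (L/D) * (rho*vel^2/2) / 1000
dP = 0.039931 * (357.31/0.30813) * (1000*2.1579^2/2) / 1000
dP = 107.8087 kPa
Convert: 107.8087 kPa * 1000.0 = 1.0781e+05 Pa
dP = 1.0781e+05 Pa


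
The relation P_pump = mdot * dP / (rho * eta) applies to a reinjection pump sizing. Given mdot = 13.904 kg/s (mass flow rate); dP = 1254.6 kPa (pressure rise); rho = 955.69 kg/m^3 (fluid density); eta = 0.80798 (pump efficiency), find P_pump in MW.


P_pump = mdot * dP / (rho * eta)
P_pump = 13.904 * 1254.6 / (955.69 * 0.80798)
P_pump = 22.59058 kW
Convert: 22.59058 kW * 0.001 = 0.022591 MW
P_pump = 0.022591 MW


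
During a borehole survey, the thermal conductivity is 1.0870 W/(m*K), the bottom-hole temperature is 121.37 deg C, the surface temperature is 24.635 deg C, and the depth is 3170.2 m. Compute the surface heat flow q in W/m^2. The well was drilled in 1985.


Step 1: grad = (T_d - T_surf)/d * 1000 = (121.37 - 24.635)/3170.2 * 1000 = 30.51385 deg C/km
Step 2: q = k * grad / 1000 = 1.087 * 30.51385 / 1000 = 0.033169 W/m^2
q = 0.033169 W/m^2


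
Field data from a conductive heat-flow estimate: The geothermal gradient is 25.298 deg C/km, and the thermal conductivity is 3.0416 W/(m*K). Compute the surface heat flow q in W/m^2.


q = k * grad / 1000
q = 3.0416 * 25.298 / 1000
q = 0.076946 W/m^2


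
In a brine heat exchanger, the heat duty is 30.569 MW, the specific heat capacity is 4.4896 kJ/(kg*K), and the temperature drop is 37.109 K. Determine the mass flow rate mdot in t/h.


mdot = Q * 1000 / (cp * dT)
mdot = 30.569 * 1000 / (4.4896 * 37.109)
mdot = 183.4824 kg/s
Convert: 183.4824 kg/s * 3.6 = 660.54 t/h
mdot = 660.54 t/h


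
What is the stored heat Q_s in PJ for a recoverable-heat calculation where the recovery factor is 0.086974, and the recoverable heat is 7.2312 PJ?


Q_s = Q_rec / RF
Q_s = 7.2312 / 0.086974
Q_s = 83.142 PJ


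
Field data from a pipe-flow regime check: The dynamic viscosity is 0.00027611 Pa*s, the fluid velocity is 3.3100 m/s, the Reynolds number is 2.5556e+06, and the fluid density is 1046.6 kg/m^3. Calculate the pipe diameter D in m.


D = Re * mu / (rho * vel)
D = 2.5556e+06 * 0.00027611 / (1046.6 * 3.3100)
D = 0.20369 m


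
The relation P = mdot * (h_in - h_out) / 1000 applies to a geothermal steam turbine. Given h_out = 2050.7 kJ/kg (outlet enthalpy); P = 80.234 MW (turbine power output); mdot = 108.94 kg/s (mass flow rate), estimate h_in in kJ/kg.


h_in = h_out + P * 1000 / mdot
h_in = 2050.7 + 80.234 * 1000 / 108.94
h_in = 2787.2 kJ/kg


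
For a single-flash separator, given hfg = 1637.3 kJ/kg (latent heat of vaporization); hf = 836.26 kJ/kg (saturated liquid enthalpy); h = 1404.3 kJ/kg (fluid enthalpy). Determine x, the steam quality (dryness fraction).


x = (h - hf) / hfg
x = (1404.3 - 836.26) / 1637.3
x = 0.34694


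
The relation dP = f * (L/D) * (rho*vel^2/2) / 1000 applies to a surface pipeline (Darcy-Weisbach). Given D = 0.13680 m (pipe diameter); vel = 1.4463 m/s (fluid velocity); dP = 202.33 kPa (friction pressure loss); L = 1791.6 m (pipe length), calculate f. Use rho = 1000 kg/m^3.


f = dP*1000 / ((L/D)*(rho*vel^2/2))
f = 202.33*1000 / ((1791.6/0.13680)*(1000*1.4463^2/2))
f = 0.014771


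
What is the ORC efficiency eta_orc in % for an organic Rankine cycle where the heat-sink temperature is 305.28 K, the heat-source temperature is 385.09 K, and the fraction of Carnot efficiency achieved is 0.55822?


eta_orc = (1 - Tc/Th) * f * 100
eta_orc = (1 - 305.28/385.09) * 0.55822 * 100
eta_orc = 11.569 %


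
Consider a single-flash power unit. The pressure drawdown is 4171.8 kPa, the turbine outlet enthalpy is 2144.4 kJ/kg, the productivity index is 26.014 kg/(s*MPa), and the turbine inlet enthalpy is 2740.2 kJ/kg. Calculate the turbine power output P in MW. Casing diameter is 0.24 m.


Step 1: mdot = PI * dP / 1000 = 26.014 * 4171.8 / 1000 = 108.5252 kg/s
Step 2: P = mdot*(h_in - h_out)/1000 = 108.5252*(2740.2 - 2144.4)/1000 = 64.659 MW
P = 64.659 MW


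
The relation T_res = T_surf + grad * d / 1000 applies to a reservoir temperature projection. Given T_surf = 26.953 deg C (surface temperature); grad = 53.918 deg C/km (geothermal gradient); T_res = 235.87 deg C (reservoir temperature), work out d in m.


d = (T_res - T_surf) / grad * 1000
d = (235.87 - 26.953) / 53.918 * 1000
d = 3874.7 m


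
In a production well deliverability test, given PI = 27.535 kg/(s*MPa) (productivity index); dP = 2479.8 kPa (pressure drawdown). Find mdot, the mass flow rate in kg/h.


mdot = PI * dP / 1000
mdot = 27.535 * 2479.8 / 1000
mdot = 68.28129 kg/s
Convert: 68.28129 kg/s * 3600.0 = 2.4581e+05 kg/h
mdot = 2.4581e+05 kg/h


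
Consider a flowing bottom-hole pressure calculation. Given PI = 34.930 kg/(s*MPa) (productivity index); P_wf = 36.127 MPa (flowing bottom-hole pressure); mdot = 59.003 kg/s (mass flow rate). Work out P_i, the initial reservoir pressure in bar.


P_i = P_wf + mdot / PI
P_i = 36.127 + 59.003 / 34.930
P_i = 37.81618 MPa
Convert: 37.81618 MPa * 10.0 = 378.16 bar
P_i = 378.16 bar


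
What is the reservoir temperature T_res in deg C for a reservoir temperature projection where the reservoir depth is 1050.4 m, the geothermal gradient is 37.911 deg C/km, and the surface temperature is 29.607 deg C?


T_res = T_surf + grad * d / 1000
T_res = 29.607 + 37.911 * 1050.4 / 1000
T_res = 69.429 deg C


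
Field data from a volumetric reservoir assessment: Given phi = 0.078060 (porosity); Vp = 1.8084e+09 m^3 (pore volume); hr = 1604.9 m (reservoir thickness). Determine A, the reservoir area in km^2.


A = Vp / (1e6 * hr * phi)
A = 1.8084e+09 / (1e6 * 1604.9 * 0.078060)
A = 14.435 km^2


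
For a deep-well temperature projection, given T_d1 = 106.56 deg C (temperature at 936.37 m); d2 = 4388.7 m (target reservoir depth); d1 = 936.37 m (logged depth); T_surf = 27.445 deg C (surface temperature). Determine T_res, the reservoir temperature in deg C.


Step 1: grad = (T_d1 - T_surf)/d1 * 1000 = (106.56 - 27.445)/936.37 * 1000 = 84.49117 deg C/km
Step 2: T_res = T_surf + grad*d2/1000 = 27.445 + 84.49117*4388.7/1000 = 398.25 deg C
T_res = 398.25 deg C


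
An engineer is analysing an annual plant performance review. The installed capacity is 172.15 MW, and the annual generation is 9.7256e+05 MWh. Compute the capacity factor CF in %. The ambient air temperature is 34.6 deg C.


CF = E_a / (cap * 8760) * 100
CF = 9.7256e+05 / (172.15 * 8760) * 100
CF = 64.492 %


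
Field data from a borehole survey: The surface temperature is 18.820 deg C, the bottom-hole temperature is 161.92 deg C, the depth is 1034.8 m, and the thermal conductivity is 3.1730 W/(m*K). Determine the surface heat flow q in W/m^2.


Step 1: grad = (T_d - T_surf)/d * 1000 = (161.92 - 18.82)/1034.8 * 1000 = 138.2876 deg C/km
Step 2: q = k * grad / 1000 = 3.173 * 138.2876 / 1000 = 0.43879 W/m^2
q = 0.43879 W/m^2


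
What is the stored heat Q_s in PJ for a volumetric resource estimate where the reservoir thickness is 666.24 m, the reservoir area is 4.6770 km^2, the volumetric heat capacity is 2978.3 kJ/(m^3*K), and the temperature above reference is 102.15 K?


Step 1: Vr = A*1e6*hr = 4.677*1e6*666.24 = 3.116004e+09 m^3
Step 2: Q_s = Vr*rhoc*dT/1e12 = 3.116004e+09*2978.3*102.15/1e12 = 947.99 PJ
Q_s = 947.99 PJ


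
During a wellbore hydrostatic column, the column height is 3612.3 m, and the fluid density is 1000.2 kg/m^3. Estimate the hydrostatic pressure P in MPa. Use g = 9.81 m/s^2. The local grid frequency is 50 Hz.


P = rho * g * h / 1e6
P = 1000.2 * 9.81 * 3612.3 / 1e6
P = 35.444 MPa


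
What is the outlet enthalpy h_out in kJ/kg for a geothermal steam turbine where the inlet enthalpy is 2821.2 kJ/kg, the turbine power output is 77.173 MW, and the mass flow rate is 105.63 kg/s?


h_out = h_in - P * 1000 / mdot
h_out = 2821.2 - 77.173 * 1000 / 105.63
h_out = 2090.6 kJ/kg


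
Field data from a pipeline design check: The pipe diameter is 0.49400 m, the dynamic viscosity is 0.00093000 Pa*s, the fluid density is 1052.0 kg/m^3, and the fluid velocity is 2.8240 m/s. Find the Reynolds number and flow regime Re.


Step 1: Re = rho*vel*D/mu = 1052.0*2.824*0.494/0.00093 = 1.5781e+06
Step 2: Re = 1.5781e+06 > 4000, so flow is turbulent.
Re = 1.5781e+06 (turbulent)


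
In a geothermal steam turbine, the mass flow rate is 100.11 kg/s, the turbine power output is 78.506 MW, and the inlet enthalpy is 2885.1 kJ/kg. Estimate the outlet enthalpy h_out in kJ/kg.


h_out = h_in - P * 1000 / mdot
h_out = 2885.1 - 78.506 * 1000 / 100.11
h_out = 2100.9 kJ/kg


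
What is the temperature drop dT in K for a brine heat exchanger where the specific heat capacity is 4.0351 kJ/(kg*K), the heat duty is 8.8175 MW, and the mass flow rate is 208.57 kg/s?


dT = Q * 1000 / (mdot * cp)
dT = 8.8175 * 1000 / (208.57 * 4.0351)
dT = 10.477 K


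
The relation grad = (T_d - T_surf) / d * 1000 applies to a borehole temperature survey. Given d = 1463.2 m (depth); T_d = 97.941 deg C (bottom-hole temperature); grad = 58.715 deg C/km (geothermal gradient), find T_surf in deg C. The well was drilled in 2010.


T_surf = T_d - grad * d / 1000
T_surf = 97.941 - 58.715 * 1463.2 / 1000
T_surf = 12.029 deg C


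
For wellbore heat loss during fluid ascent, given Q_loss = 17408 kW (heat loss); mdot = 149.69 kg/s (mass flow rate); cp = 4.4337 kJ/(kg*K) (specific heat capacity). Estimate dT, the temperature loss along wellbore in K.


dT = Q_loss / (mdot * cp)
dT = 17408 / (149.69 * 4.4337)
dT = 26.229 K


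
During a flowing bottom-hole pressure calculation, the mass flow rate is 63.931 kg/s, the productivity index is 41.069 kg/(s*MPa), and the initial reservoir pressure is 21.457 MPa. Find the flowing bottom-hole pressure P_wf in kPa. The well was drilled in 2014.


P_wf = P_i - mdot / PI
P_wf = 21.457 - 63.931 / 41.069
P_wf = 19.90033 MPa
Convert: 19.90033 MPa * 1000.0 = 19900 kPa
P_wf = 19900 kPa


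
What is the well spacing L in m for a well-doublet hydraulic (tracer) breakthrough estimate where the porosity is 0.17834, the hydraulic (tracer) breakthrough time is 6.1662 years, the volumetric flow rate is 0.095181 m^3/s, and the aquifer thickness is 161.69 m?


L = sqrt(t_bt*365.25*86400*3*Qv / (pi*hr*phi))
L = sqrt(6.1662*365.25*86400*3*0.095181 / (pi*161.69*0.17834))
L = 783.17 m


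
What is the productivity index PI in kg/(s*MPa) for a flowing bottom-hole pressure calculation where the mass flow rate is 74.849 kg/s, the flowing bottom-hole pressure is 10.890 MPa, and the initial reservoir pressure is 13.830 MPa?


PI = mdot / (P_i - P_wf)
PI = 74.849 / (13.830 - 10.890)
PI = 25.459 kg/(s*MPa)


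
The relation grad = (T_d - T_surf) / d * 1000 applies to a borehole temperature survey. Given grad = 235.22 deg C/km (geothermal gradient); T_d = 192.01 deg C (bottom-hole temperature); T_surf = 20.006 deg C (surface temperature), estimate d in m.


d = (T_d - T_surf) / grad * 1000
d = (192.01 - 20.006) / 235.22 * 1000
d = 731.25 m


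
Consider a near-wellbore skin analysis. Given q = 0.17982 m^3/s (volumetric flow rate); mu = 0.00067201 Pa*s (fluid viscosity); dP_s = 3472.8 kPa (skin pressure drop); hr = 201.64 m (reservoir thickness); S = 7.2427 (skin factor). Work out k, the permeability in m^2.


k = S*q*mu / (2*pi*dP_s*1000*hr)
k = 7.2427*0.17982*0.00067201 / (2*pi*3472.8*1000*201.64)
k = 1.9892e-13 m^2


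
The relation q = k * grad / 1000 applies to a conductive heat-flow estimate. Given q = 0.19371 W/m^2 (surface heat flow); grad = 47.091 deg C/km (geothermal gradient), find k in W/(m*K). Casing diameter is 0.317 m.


k = q * 1000 / grad
k = 0.19371 * 1000 / 47.091
k = 4.1135 W/(m*K)


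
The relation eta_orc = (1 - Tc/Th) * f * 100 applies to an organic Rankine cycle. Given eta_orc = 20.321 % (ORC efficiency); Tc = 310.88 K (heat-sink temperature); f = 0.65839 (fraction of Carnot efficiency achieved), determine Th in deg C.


Th = Tc / (1 - (eta_orc/100)/f)
Th = 310.88 / (1 - (20.321/100)/0.65839)
Th = 449.6689 K
Convert to deg C: 449.6689 - 273.15 = 176.52 deg C
Th = 176.52 deg C


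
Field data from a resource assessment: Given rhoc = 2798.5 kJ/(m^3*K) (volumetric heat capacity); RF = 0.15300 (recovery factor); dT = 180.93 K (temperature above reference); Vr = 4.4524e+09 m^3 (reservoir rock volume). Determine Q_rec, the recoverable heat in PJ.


Step 1: Q_s = Vr*rhoc*dT/1e12 = 4.4524e+09*2798.5*180.93/1e12 = 2254.395 PJ
Step 2: Q_rec = Q_s * RF = 2254.395 * 0.153 = 344.92 PJ
Q_rec = 344.92 PJ


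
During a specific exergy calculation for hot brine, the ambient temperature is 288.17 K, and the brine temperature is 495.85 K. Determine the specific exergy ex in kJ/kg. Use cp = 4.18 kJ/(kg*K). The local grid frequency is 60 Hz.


ex = cp * ((T_b - T_0) - T_0 * ln(T_b/T_0))
ex = 4.18 * ((495.85 - 288.17) - 288.17 * ln(495.85/288.17))
ex = 214.37 kJ/kg


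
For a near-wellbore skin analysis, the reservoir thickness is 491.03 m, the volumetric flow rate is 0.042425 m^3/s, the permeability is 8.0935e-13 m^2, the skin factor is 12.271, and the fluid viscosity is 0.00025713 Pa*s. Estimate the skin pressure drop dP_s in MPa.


dP_s = S * q * mu / (2*pi*k*hr) / 1000
dP_s = 12.271 * 0.042425 * 0.00025713 / (2*pi*8.0935e-13*491.03) / 1000
dP_s = 53.60808 kPa
Convert: 53.60808 kPa * 0.001 = 0.053608 MPa
dP_s = 0.053608 MPa


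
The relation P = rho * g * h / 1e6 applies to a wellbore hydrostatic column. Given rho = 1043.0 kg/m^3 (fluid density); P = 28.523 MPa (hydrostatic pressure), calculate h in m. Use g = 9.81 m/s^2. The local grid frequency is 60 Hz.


h = P * 1e6 / (g * rho)
h = 28.523 * 1e6 / (9.81 * 1043.0)
h = 2787.7 m


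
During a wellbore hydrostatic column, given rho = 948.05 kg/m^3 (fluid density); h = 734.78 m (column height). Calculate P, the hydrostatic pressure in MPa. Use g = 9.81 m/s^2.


P = rho * g * h / 1e6
P = 948.05 * 9.81 * 734.78 / 1e6
P = 6.8337 MPa


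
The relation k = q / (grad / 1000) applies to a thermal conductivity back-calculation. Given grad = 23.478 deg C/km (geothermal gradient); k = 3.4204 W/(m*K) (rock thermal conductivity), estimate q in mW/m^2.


q = k * grad / 1000
q = 3.4204 * 23.478 / 1000
q = 0.08030415 W/m^2
Convert: 0.08030415 W/m^2 * 1000.0 = 80.304 mW/m^2
q = 80.304 mW/m^2


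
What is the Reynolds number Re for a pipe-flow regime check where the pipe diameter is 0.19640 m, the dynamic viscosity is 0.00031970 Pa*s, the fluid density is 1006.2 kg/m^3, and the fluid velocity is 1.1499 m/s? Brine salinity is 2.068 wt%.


Re = rho * vel * D / mu
Re = 1006.2 * 1.1499 * 0.19640 / 0.00031970
Re = 7.1079e+05


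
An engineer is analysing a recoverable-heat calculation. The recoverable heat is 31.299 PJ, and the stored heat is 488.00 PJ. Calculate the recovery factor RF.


RF = Q_rec / Q_s
RF = 31.299 / 488.00
RF = 0.064137


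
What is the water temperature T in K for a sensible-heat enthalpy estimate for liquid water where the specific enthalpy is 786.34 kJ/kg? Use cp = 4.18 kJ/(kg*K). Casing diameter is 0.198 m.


T = h / cp
T = 786.34 / 4.18
T = 188.1196 deg C
Convert to K: 188.1196 + 273.15 = 461.27 K
T = 461.27 K


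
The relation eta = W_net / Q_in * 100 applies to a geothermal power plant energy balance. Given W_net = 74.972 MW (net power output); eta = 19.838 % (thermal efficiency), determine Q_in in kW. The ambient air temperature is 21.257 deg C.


Q_in = W_net / (eta / 100)
Q_in = 74.972 / (19.838 / 100)
Q_in = 377.9212 MW
Convert: 377.9212 MW * 1000.0 = 3.7792e+05 kW
Q_in = 3.7792e+05 kW


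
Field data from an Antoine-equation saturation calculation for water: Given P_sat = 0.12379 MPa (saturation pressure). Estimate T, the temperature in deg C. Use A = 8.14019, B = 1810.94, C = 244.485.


T = B / (A - log10(P_sat * 760 / 0.101325)) - C
T = 1810.94 / (8.14019 - log10(0.12379 * 760 / 0.101325)) - 244.485
T = 105.63 deg C


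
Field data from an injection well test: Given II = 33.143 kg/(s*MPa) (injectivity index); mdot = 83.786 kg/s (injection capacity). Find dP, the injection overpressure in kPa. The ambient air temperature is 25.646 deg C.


dP = mdot * 1000 / II
dP = 83.786 * 1000 / 33.143
dP = 2528.0 kPa


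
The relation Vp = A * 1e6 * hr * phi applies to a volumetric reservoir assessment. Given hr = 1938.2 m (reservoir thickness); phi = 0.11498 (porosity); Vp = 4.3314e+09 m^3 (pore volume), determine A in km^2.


A = Vp / (1e6 * hr * phi)
A = 4.3314e+09 / (1e6 * 1938.2 * 0.11498)
A = 19.436 km^2


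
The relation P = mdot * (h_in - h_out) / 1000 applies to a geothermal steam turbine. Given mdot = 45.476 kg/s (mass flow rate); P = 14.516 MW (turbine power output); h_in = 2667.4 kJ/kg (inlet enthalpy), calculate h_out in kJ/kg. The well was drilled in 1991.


h_out = h_in - P * 1000 / mdot
h_out = 2667.4 - 14.516 * 1000 / 45.476
h_out = 2348.2 kJ/kg


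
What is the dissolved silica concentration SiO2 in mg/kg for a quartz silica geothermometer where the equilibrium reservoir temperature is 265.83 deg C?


SiO2 = 10^(5.19 - 1309/(T_eq + 273.15))
SiO2 = 10^(5.19 - 1309/(265.83 + 273.15))
SiO2 = 577.22 mg/kg


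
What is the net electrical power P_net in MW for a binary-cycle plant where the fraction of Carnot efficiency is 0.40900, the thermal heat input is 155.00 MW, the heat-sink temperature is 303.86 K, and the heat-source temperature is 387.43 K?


Step 1: eta = (1 - Tc/Th)*f = (1 - 303.86/387.43)*0.409 = 0.08822272
Step 2: P_net = eta * Q_in = 0.08822272 * 155.0 = 13.675 MW
P_net = 13.675 MW


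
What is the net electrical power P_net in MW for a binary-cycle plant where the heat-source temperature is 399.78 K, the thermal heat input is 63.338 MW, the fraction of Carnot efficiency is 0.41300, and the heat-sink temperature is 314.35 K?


Step 1: eta = (1 - Tc/Th)*f = (1 - 314.35/399.78)*0.413 = 0.08825502
Step 2: P_net = eta * Q_in = 0.08825502 * 63.338 = 5.5899 MW
P_net = 5.5899 MW


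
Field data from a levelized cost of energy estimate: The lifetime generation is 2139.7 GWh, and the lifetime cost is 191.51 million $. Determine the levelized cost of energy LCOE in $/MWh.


LCOE = C_tot / E_tot * 100
LCOE = 191.51 / 2139.7 * 100
LCOE = 8.950320 cents/kWh
Convert: 8.950320 cents/kWh * 10.0 = 89.503 $/MWh
LCOE = 89.503 $/MWh


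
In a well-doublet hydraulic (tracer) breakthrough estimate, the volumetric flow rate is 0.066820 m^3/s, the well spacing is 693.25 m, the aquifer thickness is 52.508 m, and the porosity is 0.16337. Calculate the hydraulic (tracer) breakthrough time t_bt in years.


t_bt = pi * hr * phi * L^2 / (3 * Qv) / (365.25*86400)
t_bt = pi * 52.508 * 0.16337 * 693.25^2 / (3 * 0.066820) / (365.25*86400)
t_bt = 2.0474 years


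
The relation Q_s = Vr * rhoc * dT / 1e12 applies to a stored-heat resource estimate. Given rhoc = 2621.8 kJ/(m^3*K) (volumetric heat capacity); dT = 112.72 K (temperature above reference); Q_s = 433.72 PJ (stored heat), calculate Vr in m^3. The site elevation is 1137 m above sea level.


Vr = Q_s * 1e12 / (rhoc * dT)
Vr = 433.72 * 1e12 / (2621.8 * 112.72)
Vr = 1.4676e+09 m^3


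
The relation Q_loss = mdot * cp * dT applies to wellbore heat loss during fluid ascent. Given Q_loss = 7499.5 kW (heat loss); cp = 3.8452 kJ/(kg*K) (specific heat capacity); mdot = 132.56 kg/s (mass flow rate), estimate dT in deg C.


dT = Q_loss / (mdot * cp)
dT = 7499.5 / (132.56 * 3.8452)
dT = 14.71299 K
Convert (temperature difference, 1 K = 1 deg C): 14.71299 K = 14.71299 deg C
dT = 14.713 deg C


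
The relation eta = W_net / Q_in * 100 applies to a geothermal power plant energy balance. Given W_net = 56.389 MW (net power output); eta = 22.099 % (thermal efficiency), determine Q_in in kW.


Q_in = W_net / (eta / 100)
Q_in = 56.389 / (22.099 / 100)
Q_in = 255.1654 MW
Convert: 255.1654 MW * 1000.0 = 2.5517e+05 kW
Q_in = 2.5517e+05 kW


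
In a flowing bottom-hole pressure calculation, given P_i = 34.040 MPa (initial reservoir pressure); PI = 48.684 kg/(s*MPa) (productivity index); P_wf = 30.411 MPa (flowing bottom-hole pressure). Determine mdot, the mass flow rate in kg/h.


mdot = (P_i - P_wf) * PI
mdot = (34.040 - 30.411) * 48.684
mdot = 176.6742 kg/s
Convert: 176.6742 kg/s * 3600.0 = 6.3603e+05 kg/h
mdot = 6.3603e+05 kg/h


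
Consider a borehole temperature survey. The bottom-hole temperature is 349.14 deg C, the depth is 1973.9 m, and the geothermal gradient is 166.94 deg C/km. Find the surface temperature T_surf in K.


T_surf = T_d - grad * d / 1000
T_surf = 349.14 - 166.94 * 1973.9 / 1000
T_surf = 19.61713 deg C
Convert to K: 19.61713 + 273.15 = 292.77 K
T_surf = 292.77 K


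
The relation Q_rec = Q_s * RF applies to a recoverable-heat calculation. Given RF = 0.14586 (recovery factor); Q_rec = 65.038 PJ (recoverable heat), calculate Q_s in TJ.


Q_s = Q_rec / RF
Q_s = 65.038 / 0.14586
Q_s = 445.8933 PJ
Convert: 445.8933 PJ * 1000.0 = 4.4589e+05 TJ
Q_s = 4.4589e+05 TJ


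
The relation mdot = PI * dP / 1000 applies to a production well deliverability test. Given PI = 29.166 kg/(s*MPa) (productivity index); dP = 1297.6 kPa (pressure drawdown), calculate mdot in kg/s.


mdot = PI * dP / 1000
mdot = 29.166 * 1297.6 / 1000
mdot = 37.846 kg/s


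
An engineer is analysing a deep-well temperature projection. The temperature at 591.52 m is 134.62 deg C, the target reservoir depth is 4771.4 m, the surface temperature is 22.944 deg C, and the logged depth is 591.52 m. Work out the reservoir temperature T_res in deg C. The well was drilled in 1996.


Step 1: grad = (T_d1 - T_surf)/d1 * 1000 = (134.62 - 22.944)/591.52 * 1000 = 188.7950 deg C/km
Step 2: T_res = T_surf + grad*d2/1000 = 22.944 + 188.7950*4771.4/1000 = 923.76 deg C
T_res = 923.76 deg C


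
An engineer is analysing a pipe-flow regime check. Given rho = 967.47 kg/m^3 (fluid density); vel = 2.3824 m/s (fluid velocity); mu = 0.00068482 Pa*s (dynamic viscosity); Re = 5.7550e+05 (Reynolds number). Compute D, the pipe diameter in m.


D = Re * mu / (rho * vel)
D = 5.7550e+05 * 0.00068482 / (967.47 * 2.3824)
D = 0.17099 m


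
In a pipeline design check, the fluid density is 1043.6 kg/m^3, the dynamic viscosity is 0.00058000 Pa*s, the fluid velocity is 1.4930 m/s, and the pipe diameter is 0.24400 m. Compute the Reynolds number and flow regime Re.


Step 1: Re = rho*vel*D/mu = 1043.6*1.493*0.244/0.00058 = 6.5547e+05
Step 2: Re = 6.5547e+05 > 4000, so flow is turbulent.
Re = 6.5547e+05 (turbulent)


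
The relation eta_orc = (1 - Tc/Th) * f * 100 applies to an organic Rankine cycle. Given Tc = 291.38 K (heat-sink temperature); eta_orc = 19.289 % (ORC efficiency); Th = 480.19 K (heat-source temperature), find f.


f = (eta_orc/100) / (1 - Tc/Th)
f = (19.289/100) / (1 - 291.38/480.19)
f = 0.49057


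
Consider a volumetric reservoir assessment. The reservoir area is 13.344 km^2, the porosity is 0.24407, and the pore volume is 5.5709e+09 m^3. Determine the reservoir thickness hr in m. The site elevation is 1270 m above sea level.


hr = Vp / (A * 1e6 * phi)
hr = 5.5709e+09 / (13.344 * 1e6 * 0.24407)
hr = 1710.5 m


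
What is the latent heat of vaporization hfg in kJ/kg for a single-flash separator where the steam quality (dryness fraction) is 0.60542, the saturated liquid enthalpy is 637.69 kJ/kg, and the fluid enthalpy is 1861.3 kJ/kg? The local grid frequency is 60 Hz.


hfg = (h - hf) / x
hfg = (1861.3 - 637.69) / 0.60542
hfg = 2021.1 kJ/kg


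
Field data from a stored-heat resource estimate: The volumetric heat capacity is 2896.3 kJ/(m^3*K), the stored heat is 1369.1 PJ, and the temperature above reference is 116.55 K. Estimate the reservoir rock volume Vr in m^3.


Vr = Q_s * 1e12 / (rhoc * dT)
Vr = 1369.1 * 1e12 / (2896.3 * 116.55)
Vr = 4.0558e+09 m^3


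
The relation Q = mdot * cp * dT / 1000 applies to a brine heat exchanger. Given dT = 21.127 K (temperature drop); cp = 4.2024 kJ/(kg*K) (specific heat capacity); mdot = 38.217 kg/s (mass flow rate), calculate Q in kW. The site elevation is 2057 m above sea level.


Q = mdot * cp * dT / 1000
Q = 38.217 * 4.2024 * 21.127 / 1000
Q = 3.393062 MW
Convert: 3.393062 MW * 1000.0 = 3393.1 kW
Q = 3393.1 kW


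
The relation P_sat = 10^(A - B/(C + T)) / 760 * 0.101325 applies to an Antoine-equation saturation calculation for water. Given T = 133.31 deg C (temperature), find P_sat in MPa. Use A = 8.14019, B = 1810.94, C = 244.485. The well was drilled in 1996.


P_sat = 10^(A - B/(C + T)) / 760 * 0.101325
P_sat = 10^(8.14019 - 1810.94/(244.485 + 133.31)) / 760 * 0.101325
P_sat = 0.29624 MPa


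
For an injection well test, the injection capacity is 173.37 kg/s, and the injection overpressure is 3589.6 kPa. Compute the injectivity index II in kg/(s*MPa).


II = mdot * 1000 / dP
II = 173.37 * 1000 / 3589.6
II = 48.298 kg/(s*MPa)


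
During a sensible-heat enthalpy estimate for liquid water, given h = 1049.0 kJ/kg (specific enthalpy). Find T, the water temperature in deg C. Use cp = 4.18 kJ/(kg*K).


T = h / cp
T = 1049.0 / 4.18
T = 250.96 deg C


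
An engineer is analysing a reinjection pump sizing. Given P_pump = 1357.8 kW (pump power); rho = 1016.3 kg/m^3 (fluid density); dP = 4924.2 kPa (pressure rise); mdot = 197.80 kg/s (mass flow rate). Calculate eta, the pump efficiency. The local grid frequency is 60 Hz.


eta = mdot * dP / (rho * P_pump)
eta = 197.80 * 4924.2 / (1016.3 * 1357.8)
eta = 0.70584


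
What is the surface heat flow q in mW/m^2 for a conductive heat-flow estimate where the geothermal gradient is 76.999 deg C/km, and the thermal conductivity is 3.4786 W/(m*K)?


q = k * grad / 1000
q = 3.4786 * 76.999 / 1000
q = 0.2678487 W/m^2
Convert: 0.2678487 W/m^2 * 1000.0 = 267.85 mW/m^2
q = 267.85 mW/m^2


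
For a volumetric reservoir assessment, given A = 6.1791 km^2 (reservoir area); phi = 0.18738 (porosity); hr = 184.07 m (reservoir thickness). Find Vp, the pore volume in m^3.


Vp = A * 1e6 * hr * phi
Vp = 6.1791 * 1e6 * 184.07 * 0.18738
Vp = 2.1312e+08 m^3


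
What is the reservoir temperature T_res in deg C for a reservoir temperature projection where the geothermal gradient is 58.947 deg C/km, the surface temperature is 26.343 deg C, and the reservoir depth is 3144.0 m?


T_res = T_surf + grad * d / 1000
T_res = 26.343 + 58.947 * 3144.0 / 1000
T_res = 211.67 deg C


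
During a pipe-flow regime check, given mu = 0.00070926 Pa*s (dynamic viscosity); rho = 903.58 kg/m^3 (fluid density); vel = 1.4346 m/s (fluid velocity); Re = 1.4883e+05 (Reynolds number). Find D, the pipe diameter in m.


D = Re * mu / (rho * vel)
D = 1.4883e+05 * 0.00070926 / (903.58 * 1.4346)
D = 0.081433 m


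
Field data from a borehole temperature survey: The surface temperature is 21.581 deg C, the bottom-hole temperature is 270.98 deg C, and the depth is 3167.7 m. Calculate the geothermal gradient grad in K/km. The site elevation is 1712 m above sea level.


grad = (T_d - T_surf) / d * 1000
grad = (270.98 - 21.581) / 3167.7 * 1000
grad = 78.73189 deg C/km
Convert: 78.73189 deg C/km * 1.0 = 78.732 K/km
grad = 78.732 K/km


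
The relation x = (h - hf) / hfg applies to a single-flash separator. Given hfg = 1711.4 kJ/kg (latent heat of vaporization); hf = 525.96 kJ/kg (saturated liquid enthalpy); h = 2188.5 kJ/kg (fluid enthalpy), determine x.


x = (h - hf) / hfg
x = (2188.5 - 525.96) / 1711.4
x = 0.97145


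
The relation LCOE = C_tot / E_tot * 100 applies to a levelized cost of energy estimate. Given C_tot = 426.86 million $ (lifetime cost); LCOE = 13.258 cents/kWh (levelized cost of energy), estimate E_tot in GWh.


E_tot = C_tot / LCOE * 100
E_tot = 426.86 / 13.258 * 100
E_tot = 3219.6 GWh


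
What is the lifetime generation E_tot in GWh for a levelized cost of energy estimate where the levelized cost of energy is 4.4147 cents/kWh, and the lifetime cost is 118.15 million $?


E_tot = C_tot / LCOE * 100
E_tot = 118.15 / 4.4147 * 100
E_tot = 2676.3 GWh


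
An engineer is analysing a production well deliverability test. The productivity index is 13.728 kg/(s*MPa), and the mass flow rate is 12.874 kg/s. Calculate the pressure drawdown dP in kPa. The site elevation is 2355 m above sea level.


dP = mdot * 1000 / PI
dP = 12.874 * 1000 / 13.728
dP = 937.79 kPa


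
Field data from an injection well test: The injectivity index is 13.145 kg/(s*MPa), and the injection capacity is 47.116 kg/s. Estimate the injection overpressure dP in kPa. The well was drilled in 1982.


dP = mdot * 1000 / II
dP = 47.116 * 1000 / 13.145
dP = 3584.3 kPa


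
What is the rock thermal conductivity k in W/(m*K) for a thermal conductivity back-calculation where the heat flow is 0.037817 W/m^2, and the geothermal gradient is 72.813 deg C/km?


k = q / (grad / 1000)
k = 0.037817 / (72.813 / 1000)
k = 0.51937 W/(m*K)


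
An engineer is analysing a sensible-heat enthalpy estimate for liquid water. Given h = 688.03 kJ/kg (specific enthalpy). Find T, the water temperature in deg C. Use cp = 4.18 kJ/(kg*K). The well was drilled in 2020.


T = h / cp
T = 688.03 / 4.18
T = 164.60 deg C


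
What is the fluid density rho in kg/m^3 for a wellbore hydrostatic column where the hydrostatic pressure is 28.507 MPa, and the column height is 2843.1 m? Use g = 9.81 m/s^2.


rho = P * 1e6 / (g * h)
rho = 28.507 * 1e6 / (9.81 * 2843.1)
rho = 1022.1 kg/m^3


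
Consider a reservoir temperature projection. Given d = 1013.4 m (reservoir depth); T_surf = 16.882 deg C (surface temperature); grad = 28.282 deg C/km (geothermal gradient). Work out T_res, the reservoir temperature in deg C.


T_res = T_surf + grad * d / 1000
T_res = 16.882 + 28.282 * 1013.4 / 1000
T_res = 45.543 deg C


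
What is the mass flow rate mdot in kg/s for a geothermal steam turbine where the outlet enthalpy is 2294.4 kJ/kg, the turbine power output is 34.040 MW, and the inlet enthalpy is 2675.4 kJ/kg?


mdot = P * 1000 / (h_in - h_out)
mdot = 34.040 * 1000 / (2675.4 - 2294.4)
mdot = 89.344 kg/s


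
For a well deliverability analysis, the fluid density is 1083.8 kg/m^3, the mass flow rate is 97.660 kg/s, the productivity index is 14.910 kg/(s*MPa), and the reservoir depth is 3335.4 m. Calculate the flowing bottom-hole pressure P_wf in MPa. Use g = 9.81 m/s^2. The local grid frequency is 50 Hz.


Step 1: P_i = rho*g*h/1e6 = 1083.8*9.81*3335.4/1e6 = 35.46223 MPa
Step 2: P_wf = P_i - mdot/PI = 35.46223 - 97.66/14.91 = 28.912 MPa
P_wf = 28.912 MPa


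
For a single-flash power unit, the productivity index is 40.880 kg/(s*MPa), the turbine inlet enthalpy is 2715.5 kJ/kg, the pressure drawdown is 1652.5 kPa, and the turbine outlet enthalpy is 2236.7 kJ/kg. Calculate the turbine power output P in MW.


Step 1: mdot = PI * dP / 1000 = 40.88 * 1652.5 / 1000 = 67.55420 kg/s
Step 2: P = mdot*(h_in - h_out)/1000 = 67.55420*(2715.5 - 2236.7)/1000 = 32.345 MW
P = 32.345 MW


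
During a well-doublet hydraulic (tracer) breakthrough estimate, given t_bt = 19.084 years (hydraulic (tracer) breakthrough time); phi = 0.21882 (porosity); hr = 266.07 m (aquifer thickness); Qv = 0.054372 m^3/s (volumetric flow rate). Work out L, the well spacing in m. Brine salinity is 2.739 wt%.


L = sqrt(t_bt*365.25*86400*3*Qv / (pi*hr*phi))
L = sqrt(19.084*365.25*86400*3*0.054372 / (pi*266.07*0.21882))
L = 732.86 m


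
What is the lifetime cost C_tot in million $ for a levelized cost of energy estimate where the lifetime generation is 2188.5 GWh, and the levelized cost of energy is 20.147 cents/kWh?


C_tot = LCOE / 100 * E_tot
C_tot = 20.147 / 100 * 2188.5
C_tot = 440.92 million $


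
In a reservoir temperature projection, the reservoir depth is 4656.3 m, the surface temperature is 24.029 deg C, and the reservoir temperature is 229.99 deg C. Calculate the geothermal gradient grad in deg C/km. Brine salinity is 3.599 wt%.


grad = (T_res - T_surf) / d * 1000
grad = (229.99 - 24.029) / 4656.3 * 1000
grad = 44.233 deg C/km


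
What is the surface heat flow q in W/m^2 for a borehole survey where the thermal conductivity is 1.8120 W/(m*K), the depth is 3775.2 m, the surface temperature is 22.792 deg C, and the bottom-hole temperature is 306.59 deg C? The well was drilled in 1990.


Step 1: grad = (T_d - T_surf)/d * 1000 = (306.59 - 22.792)/3775.2 * 1000 = 75.17430 deg C/km
Step 2: q = k * grad / 1000 = 1.812 * 75.17430 / 1000 = 0.13622 W/m^2
q = 0.13622 W/m^2


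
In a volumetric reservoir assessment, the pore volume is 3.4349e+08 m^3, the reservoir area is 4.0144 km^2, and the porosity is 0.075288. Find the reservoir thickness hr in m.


hr = Vp / (A * 1e6 * phi)
hr = 3.4349e+08 / (4.0144 * 1e6 * 0.075288)
hr = 1136.5 m


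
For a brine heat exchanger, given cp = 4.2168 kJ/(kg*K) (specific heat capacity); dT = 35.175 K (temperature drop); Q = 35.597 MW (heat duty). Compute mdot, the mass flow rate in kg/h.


mdot = Q * 1000 / (cp * dT)
mdot = 35.597 * 1000 / (4.2168 * 35.175)
mdot = 239.9917 kg/s
Convert: 239.9917 kg/s * 3600.0 = 8.6397e+05 kg/h
mdot = 8.6397e+05 kg/h


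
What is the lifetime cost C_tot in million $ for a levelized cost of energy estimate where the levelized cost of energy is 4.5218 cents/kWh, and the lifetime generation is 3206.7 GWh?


C_tot = LCOE / 100 * E_tot
C_tot = 4.5218 / 100 * 3206.7
C_tot = 145.00 million $


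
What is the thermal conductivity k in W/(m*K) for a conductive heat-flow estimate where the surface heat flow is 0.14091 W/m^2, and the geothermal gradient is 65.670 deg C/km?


k = q * 1000 / grad
k = 0.14091 * 1000 / 65.670
k = 2.1457 W/(m*K)


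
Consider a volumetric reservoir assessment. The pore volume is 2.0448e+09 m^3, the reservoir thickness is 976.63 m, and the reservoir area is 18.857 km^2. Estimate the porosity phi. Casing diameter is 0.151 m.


phi = Vp / (A * 1e6 * hr)
phi = 2.0448e+09 / (18.857 * 1e6 * 976.63)
phi = 0.11103


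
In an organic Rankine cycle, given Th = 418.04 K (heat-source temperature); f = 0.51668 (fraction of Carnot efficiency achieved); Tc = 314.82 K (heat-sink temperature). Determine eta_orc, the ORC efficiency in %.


eta_orc = (1 - Tc/Th) * f * 100
eta_orc = (1 - 314.82/418.04) * 0.51668 * 100
eta_orc = 12.758 %


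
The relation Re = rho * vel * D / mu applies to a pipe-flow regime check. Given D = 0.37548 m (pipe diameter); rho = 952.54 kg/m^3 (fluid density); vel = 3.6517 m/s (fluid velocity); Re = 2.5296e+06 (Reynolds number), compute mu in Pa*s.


mu = rho * vel * D / Re
mu = 952.54 * 3.6517 * 0.37548 / 2.5296e+06
mu = 0.00051631 Pa*s


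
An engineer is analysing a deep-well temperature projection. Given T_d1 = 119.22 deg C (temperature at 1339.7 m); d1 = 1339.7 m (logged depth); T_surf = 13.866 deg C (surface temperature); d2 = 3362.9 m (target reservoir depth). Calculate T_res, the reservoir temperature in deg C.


Step 1: grad = (T_d1 - T_surf)/d1 * 1000 = (119.22 - 13.866)/1339.7 * 1000 = 78.63999 deg C/km
Step 2: T_res = T_surf + grad*d2/1000 = 13.866 + 78.63999*3362.9/1000 = 278.32 deg C
T_res = 278.32 deg C


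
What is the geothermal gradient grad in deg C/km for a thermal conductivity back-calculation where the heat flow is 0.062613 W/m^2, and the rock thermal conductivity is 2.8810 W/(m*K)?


grad = q / k * 1000
grad = 0.062613 / 2.8810 * 1000
grad = 21.733 deg C/km


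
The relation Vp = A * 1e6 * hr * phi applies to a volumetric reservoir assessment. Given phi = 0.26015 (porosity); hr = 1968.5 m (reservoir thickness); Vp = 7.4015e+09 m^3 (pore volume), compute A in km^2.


A = Vp / (1e6 * hr * phi)
A = 7.4015e+09 / (1e6 * 1968.5 * 0.26015)
A = 14.453 km^2


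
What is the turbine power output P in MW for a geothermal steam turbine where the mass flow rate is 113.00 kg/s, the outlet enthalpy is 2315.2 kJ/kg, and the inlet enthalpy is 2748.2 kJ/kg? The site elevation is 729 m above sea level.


P = mdot * (h_in - h_out) / 1000
P = 113.00 * (2748.2 - 2315.2) / 1000
P = 48.929 MW


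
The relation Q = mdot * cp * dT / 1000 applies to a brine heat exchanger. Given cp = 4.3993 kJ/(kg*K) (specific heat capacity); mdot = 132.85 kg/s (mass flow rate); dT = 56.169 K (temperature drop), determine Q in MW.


Q = mdot * cp * dT / 1000
Q = 132.85 * 4.3993 * 56.169 / 1000
Q = 32.828 MW


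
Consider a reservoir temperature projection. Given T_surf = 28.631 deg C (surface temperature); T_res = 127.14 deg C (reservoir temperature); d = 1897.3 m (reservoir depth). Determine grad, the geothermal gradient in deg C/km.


grad = (T_res - T_surf) / d * 1000
grad = (127.14 - 28.631) / 1897.3 * 1000
grad = 51.921 deg C/km


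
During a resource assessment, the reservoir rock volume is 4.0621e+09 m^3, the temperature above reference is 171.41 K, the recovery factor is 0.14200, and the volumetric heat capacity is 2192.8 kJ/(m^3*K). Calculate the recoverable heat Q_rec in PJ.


Step 1: Q_s = Vr*rhoc*dT/1e12 = 4.0621e+09*2192.8*171.41/1e12 = 1526.813 PJ
Step 2: Q_rec = Q_s * RF = 1526.813 * 0.142 = 216.81 PJ
Q_rec = 216.81 PJ


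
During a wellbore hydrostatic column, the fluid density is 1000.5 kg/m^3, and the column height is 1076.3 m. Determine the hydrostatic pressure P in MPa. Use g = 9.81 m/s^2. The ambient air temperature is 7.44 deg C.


P = rho * g * h / 1e6
P = 1000.5 * 9.81 * 1076.3 / 1e6
P = 10.564 MPa


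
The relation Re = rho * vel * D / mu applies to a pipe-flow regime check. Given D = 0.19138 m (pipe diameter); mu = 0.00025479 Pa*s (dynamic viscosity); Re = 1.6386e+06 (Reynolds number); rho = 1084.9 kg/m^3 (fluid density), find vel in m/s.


vel = Re * mu / (rho * D)
vel = 1.6386e+06 * 0.00025479 / (1084.9 * 0.19138)
vel = 2.0108 m/s


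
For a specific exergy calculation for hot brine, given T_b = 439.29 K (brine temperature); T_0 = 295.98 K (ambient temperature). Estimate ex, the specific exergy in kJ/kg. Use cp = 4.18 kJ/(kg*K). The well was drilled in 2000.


ex = cp * ((T_b - T_0) - T_0 * ln(T_b/T_0))
ex = 4.18 * ((439.29 - 295.98) - 295.98 * ln(439.29/295.98))
ex = 110.51 kJ/kg


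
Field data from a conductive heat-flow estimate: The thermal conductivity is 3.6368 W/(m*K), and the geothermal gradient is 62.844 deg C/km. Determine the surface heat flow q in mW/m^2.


q = k * grad / 1000
q = 3.6368 * 62.844 / 1000
q = 0.2285511 W/m^2
Convert: 0.2285511 W/m^2 * 1000.0 = 228.55 mW/m^2
q = 228.55 mW/m^2
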